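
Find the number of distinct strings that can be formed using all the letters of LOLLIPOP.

1680

Letter multiplicities in LOLLIPOP: I×1, L×3, O×2, P×2.
So there are 8! / (3!·2!·2!) = 1680 distinguishable arrangements.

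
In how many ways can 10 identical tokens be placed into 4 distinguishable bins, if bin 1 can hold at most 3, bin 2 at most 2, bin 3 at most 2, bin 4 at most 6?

18

Without the upper bounds there are C(13,3) = 286 ways to split 10 among 4 bins.
Subtract solutions that violate a single cap (substitute x_i' = x_i − (cap_i+1)): x_1 ≥ 4 gives C(9,3) = 84; x_2 ≥ 3 gives C(10,3) = 120; x_3 ≥ 3 gives C(10,3) = 120; x_4 ≥ 7 gives C(6,3) = 20. Together 344.
Add back pairs where two caps are both exceeded: 20 + 20 + 0 + 35 + 1 + 1 = 77.
Subtract triples: 1 + 0 + 0 + 0 = 1.
By inclusion–exclusion the count is 286 − 344 + 77 − 1 = 18.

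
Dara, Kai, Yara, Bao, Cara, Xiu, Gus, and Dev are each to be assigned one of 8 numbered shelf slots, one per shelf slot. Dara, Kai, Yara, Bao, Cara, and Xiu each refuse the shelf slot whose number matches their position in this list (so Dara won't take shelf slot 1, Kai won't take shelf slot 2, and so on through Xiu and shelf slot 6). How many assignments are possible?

18806

Let Aᵢ (for 1 ≤ i ≤ 6) be the placements that put person i in their forbidden shelf slot. Any j of these fix j positions, leaving (8−j)! ways to fill the rest, and there are C(6,j) ways to pick which j.
By inclusion–exclusion, the number of valid placements is Σ_{j=0}^{6} (−1)^j C(6,j)·(8−j)!.
Computing: 40320 − 30240 + 10800 − 2400 + 360 − 36 + 2 = 18806.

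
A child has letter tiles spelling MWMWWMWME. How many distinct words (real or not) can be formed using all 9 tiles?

630

Letter multiplicities in MWMWWMWME: E×1, M×4, W×4.
So there are 9! / (4!·4!) = 630 distinguishable arrangements.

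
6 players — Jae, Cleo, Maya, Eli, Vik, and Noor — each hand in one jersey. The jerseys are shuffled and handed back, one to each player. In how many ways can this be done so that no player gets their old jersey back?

Count assignments avoiding every fixed point. For any j of the 6 players fixed to their old jersey, the other 6−j can be arranged in (6−j)! ways.
By inclusion–exclusion this is Σ_{j=0}^{6} (−1)^j C(6,j)·(6−j)!.
Computing: 720 − 720 + 360 − 120 + 30 − 6 + 1 = 265.

265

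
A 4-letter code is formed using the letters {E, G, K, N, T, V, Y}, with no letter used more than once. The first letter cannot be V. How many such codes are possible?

720

The first letter has 7−1 = 6 choices (anything except V).
The remaining 3 letters are filled from the other 6 symbols without repetition: 6 × 5 × 4 = 120.
Total: 6 × 120 = 720.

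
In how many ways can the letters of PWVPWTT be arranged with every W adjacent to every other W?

Treat the 2 copies of W as a single block. The multiset to arrange is then {WW, P, P, T, T, V}, 6 items in all.
That gives (6)!/(2!·2!) = 180 arrangements.

180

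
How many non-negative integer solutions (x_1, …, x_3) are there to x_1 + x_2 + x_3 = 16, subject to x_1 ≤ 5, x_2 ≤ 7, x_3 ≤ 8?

Without the upper bounds there are C(18,2) = 153 ways to split 16 among 3 variables.
Subtract solutions that violate a single cap (substitute x_i' = x_i − (cap_i+1)): x_1 ≥ 6 gives C(12,2) = 66; x_2 ≥ 8 gives C(10,2) = 45; x_3 ≥ 9 gives C(9,2) = 36. Together 147.
Add back pairs where two caps are both exceeded: 6 + 3 + 0 = 9.
By inclusion–exclusion the count is 153 − 147 + 9 = 15.

15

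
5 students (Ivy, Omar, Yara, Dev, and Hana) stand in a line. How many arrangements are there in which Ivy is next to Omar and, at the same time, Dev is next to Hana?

24

Treat {Ivy,Omar} as one block (2 orders) and {Dev,Hana} as another (2 orders).
That leaves 3 units to arrange: 2 × 2 × 3! = 4 × 6 = 24.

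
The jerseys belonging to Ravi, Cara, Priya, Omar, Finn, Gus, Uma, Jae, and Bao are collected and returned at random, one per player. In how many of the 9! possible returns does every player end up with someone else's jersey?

133496

This is the derangement count D_9: permutations of 9 items with no fixed point.
By inclusion–exclusion this is Σ_{j=0}^{9} (−1)^j C(9,j)·(9−j)!.
Computing: 362880 − 362880 + 181440 − 60480 + 15120 − 3024 + 504 − 72 + 9 − 1 = 133496.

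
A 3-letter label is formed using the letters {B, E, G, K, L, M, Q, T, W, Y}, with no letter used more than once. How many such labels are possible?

Choose and order 3 of the 10 symbols: the first letter has 10 options, the next 9, then 8.
10 × 9 × 8 = 720.

720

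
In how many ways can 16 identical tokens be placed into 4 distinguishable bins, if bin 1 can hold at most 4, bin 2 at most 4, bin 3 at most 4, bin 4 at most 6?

Ignoring the caps, the number of non-negative solutions to x_1+…+x_4 = 16 is C(19,3) = 969.
Subtract solutions that violate a single cap (substitute x_i' = x_i − (cap_i+1)): x_1 ≥ 5 gives C(14,3) = 364; x_2 ≥ 5 gives C(14,3) = 364; x_3 ≥ 5 gives C(14,3) = 364; x_4 ≥ 7 gives C(12,3) = 220. Together 1312.
Add back pairs where two caps are both exceeded: 84 + 84 + 35 + 84 + 35 + 35 = 357.
Subtract triples: 4 + 0 + 0 + 0 = 4.
By inclusion–exclusion the count is 969 − 1312 + 357 − 4 = 10.

10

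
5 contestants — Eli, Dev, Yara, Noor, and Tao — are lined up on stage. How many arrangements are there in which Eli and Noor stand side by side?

Glue Eli and Noor into one block (2 internal orders), leaving 4 units to arrange in a row.
So the count is 2·(4)! = 48.

48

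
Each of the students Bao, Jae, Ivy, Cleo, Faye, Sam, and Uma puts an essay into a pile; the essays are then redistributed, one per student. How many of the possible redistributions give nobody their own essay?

Let Aᵢ be the assignments in which student i gets their own essay. We want the size of the complement of A₁∪…∪A_7.
By inclusion–exclusion this is Σ_{j=0}^{7} (−1)^j C(7,j)·(7−j)!.
Computing: 5040 − 5040 + 2520 − 840 + 210 − 42 + 7 − 1 = 1854.

1854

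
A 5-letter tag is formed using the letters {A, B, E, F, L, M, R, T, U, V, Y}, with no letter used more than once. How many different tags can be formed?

Choose and order 5 of the 11 symbols: the first letter has 11 options, the next 10, and so on down to 7.
That product is 11 × 10 × 9 × 8 × 7 = 55440.

55440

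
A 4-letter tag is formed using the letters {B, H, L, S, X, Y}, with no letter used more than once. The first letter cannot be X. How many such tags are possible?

The first letter has 6−1 = 5 choices (anything except X).
The remaining 3 letters are filled from the other 5 symbols without repetition: 5 × 4 × 3 = 60.
Total: 5 × 60 = 300.

300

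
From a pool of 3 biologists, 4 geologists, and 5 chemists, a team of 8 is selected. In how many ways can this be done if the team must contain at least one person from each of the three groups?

With no constraint there are C(12,8) = 495 possible selections.
Subtract selections that omit an entire group: no biologists → C(9,8) = 9; no geologists → C(8,8) = 1; no chemists → C(7,8) = 0.
Add back selections omitting two groups (i.e. drawn from a single group): C(3,8) + C(4,8) + C(5,8) = 0.
By inclusion–exclusion: 495 − 10 + 0 = 485.

485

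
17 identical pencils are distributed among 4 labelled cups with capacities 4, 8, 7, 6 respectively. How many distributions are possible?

Ignoring the caps, the number of non-negative solutions to x_1+…+x_4 = 17 is C(20,3) = 1140.
Subtract solutions that violate a single cap (substitute x_i' = x_i − (cap_i+1)): x_1 ≥ 5 gives C(15,3) = 455; x_2 ≥ 9 gives C(11,3) = 165; x_3 ≥ 8 gives C(12,3) = 220; x_4 ≥ 7 gives C(13,3) = 286. Together 1126.
Add back pairs where two caps are both exceeded: 20 + 35 + 56 + 1 + 4 + 10 = 126.
By inclusion–exclusion the count is 1140 − 1126 + 126 = 140.

140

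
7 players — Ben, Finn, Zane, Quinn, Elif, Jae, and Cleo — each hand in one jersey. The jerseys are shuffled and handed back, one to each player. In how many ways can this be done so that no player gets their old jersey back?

Let Aᵢ be the assignments in which player i gets their old jersey. We want the size of the complement of A₁∪…∪A_7.
By inclusion–exclusion this is Σ_{j=0}^{7} (−1)^j C(7,j)·(7−j)!.
Computing: 5040 − 5040 + 2520 − 840 + 210 − 42 + 7 − 1 = 1854.

1854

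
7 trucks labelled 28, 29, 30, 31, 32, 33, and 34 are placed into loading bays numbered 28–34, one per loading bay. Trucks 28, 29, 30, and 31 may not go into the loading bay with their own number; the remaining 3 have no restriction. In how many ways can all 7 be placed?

Let Aᵢ (for 28 ≤ i ≤ 31) be the placements that put truck i in its forbidden loading bay. Any j of these fix j positions, leaving (7−j)! ways to fill the rest, and there are C(4,j) ways to pick which j.
By inclusion–exclusion, the number of valid placements is Σ_{j=0}^{4} (−1)^j C(4,j)·(7−j)!.
Computing: 5040 − 2880 + 720 − 96 + 6 = 2790.

2790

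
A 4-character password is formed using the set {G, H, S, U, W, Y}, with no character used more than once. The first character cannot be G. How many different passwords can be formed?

The first character has 6−1 = 5 choices (anything except G).
The remaining 3 characters are filled from the other 5 symbols without repetition: 5 × 4 × 3 = 60.
Total: 5 × 60 = 300.

300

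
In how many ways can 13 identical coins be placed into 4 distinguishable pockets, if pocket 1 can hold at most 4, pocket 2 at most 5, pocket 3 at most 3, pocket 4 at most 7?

69

Ignoring the caps, the number of non-negative solutions to x_1+…+x_4 = 13 is C(16,3) = 560.
Subtract solutions that violate a single cap (substitute x_i' = x_i − (cap_i+1)): x_1 ≥ 5 gives C(11,3) = 165; x_2 ≥ 6 gives C(10,3) = 120; x_3 ≥ 4 gives C(12,3) = 220; x_4 ≥ 8 gives C(8,3) = 56. Together 561.
Add back pairs where two caps are both exceeded: 10 + 35 + 1 + 20 + 0 + 4 = 70.
By inclusion–exclusion the count is 560 − 561 + 70 = 69.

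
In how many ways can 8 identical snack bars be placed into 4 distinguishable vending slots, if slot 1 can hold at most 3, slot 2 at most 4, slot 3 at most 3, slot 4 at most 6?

72

Ignoring the caps, the number of non-negative solutions to x_1+…+x_4 = 8 is C(11,3) = 165.
Subtract solutions that violate a single cap (substitute x_i' = x_i − (cap_i+1)): x_1 ≥ 4 gives C(7,3) = 35; x_2 ≥ 5 gives C(6,3) = 20; x_3 ≥ 4 gives C(7,3) = 35; x_4 ≥ 7 gives C(4,3) = 4. Together 94.
Add back pairs where two caps are both exceeded: 0 + 1 + 0 + 0 + 0 + 0 = 1.
By inclusion–exclusion the count is 165 − 94 + 1 = 72.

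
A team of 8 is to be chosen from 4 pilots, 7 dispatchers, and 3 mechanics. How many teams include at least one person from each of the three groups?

2793

Total 8-person selections from all 14: C(14,8) = 3003.
Selections missing a whole group: no pilots → C(10,8) = 45; no dispatchers → C(7,8) = 0; no mechanics → C(11,8) = 165.
Add back selections omitting two groups (i.e. drawn from a single group): C(4,8) + C(7,8) + C(3,8) = 0.
By inclusion–exclusion: 3003 − 210 + 0 = 2793.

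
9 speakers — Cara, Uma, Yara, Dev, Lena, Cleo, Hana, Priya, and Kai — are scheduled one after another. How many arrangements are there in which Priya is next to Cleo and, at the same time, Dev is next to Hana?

20160

Treat {Priya,Cleo} as one block (2 orders) and {Dev,Hana} as another (2 orders).
That leaves 7 units to arrange: 2 × 2 × 7! = 4 × 5040 = 20160.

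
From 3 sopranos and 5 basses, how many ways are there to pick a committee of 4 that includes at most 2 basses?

Split by how many basses are chosen (0 through 2).
Sum: C(5,0)·C(3,4) + C(5,1)·C(3,3) + C(5,2)·C(3,2) = 0 + 5 + 30 = 35.

35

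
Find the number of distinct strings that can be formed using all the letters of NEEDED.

Letter multiplicities in NEEDED: D×2, E×3, N×1.
So there are 6! / (3!·2!) = 60 distinguishable arrangements.

60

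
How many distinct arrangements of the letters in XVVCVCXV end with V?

210

Fix V in the last position and arrange the remaining 7 letters.
Those 7 letters have C appearing twice, V appearing 3 times, and X appearing twice, giving (7)!/(3!·2!·2!) = 210.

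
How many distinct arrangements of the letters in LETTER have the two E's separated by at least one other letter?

Total arrangements of LETTER: 6!/(2!·2!) = 180.
Arrangements with the E's together: treat EE as one letter, giving (5)!/(2!) = 60.
Hence 180 − 60 = 120.

120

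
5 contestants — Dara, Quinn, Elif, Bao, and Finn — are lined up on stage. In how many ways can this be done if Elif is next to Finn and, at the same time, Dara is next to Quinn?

Treat {Elif,Finn} as one block (2 orders) and {Dara,Quinn} as another (2 orders).
That leaves 3 units to arrange: 2 × 2 × 3! = 4 × 6 = 24.

24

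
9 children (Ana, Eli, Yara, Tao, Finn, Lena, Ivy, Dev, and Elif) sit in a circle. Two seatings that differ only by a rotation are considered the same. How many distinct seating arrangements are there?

Fix one person's seat to break rotational symmetry; the remaining 8 people can be arranged in (8)! = 40320 ways.

40320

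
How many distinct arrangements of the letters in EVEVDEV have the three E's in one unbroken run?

Treat the 3 copies of E as a single block. The multiset to arrange is then {EEE, D, V, V, V}, 5 items in all.
That gives (5)!/(3!) = 20 arrangements.

20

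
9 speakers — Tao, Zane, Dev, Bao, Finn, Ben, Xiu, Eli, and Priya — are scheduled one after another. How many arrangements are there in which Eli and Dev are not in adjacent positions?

There are 9! = 362880 arrangements in all. If Eli and Dev are adjacent, merging them into one block gives 2·(8)! = 80640 arrangements.
Complementary counting: 362880 − 80640 = 282240.

282240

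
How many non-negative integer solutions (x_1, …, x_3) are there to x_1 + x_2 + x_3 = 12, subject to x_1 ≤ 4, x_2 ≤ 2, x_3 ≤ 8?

By stars and bars, unrestricted non-negative solutions to x_1+…+x_3 = 12 number C(12+2,2) = 91.
Subtract solutions that violate a single cap (substitute x_i' = x_i − (cap_i+1)): x_1 ≥ 5 gives C(9,2) = 36; x_2 ≥ 3 gives C(11,2) = 55; x_3 ≥ 9 gives C(5,2) = 10. Together 101.
Add back pairs where two caps are both exceeded: 15 + 0 + 1 = 16.
By inclusion–exclusion the count is 91 − 101 + 16 = 6.

6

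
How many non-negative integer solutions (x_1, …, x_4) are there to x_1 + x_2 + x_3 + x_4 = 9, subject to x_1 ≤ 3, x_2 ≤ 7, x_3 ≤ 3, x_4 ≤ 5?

Ignoring the caps, the number of non-negative solutions to x_1+…+x_4 = 9 is C(12,3) = 220.
Subtract solutions that violate a single cap (substitute x_i' = x_i − (cap_i+1)): x_1 ≥ 4 gives C(8,3) = 56; x_2 ≥ 8 gives C(4,3) = 4; x_3 ≥ 4 gives C(8,3) = 56; x_4 ≥ 6 gives C(6,3) = 20. Together 136.
Add back pairs where two caps are both exceeded: 0 + 4 + 0 + 0 + 0 + 0 = 4.
By inclusion–exclusion the count is 220 − 136 + 4 = 88.

88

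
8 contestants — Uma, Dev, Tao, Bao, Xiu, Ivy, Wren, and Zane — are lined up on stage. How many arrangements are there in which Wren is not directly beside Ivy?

There are 8! = 40320 arrangements in all. If Wren and Ivy are adjacent, merging them into one block gives 2·(7)! = 10080 arrangements.
Complementary counting: 40320 − 10080 = 30240.

30240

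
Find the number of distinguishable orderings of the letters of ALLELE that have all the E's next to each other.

Treat the 2 copies of E as a single block. The multiset to arrange is then {EE, A, L, L, L}, 5 items in all.
That gives (5)!/(3!) = 20 arrangements.

20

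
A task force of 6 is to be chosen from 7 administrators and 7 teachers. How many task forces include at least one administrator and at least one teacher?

With no constraint there are C(14,6) = 3003 possible selections.
Subtract selections that omit an entire group: no administrators → C(7,6) = 7; no teachers → C(7,6) = 7.
Both groups omitted at once is impossible, so 3003 − 14 = 2989.

2989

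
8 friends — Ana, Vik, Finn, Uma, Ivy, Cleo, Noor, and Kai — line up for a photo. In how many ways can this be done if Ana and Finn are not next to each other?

Of the 8! = 40320 arrangements, those with Ana and Finn adjacent number 2 × 7! = 10080 (treat the pair as a block with 2 internal orders).
So 40320 − 10080 = 30240 arrangements keep them apart.

30240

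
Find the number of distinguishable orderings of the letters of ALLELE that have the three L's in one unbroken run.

Treat the 3 copies of L as a single block. The multiset to arrange is then {LLL, A, E, E}, 4 items in all.
That gives (4)!/(2!) = 12 arrangements.

12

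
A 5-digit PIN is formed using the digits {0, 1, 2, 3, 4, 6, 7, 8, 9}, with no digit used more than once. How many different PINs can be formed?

15120

This is a permutation of 5 out of 9: P(9,5) = 9!/4!.
That product is 9 × 8 × 7 × 6 × 5 = 15120.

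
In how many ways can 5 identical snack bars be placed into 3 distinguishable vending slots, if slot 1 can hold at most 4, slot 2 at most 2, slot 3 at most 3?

11

Ignoring the caps, the number of non-negative solutions to x_1+…+x_3 = 5 is C(7,2) = 21.
Subtract solutions that violate a single cap (substitute x_i' = x_i − (cap_i+1)): x_1 ≥ 5 gives C(2,2) = 1; x_2 ≥ 3 gives C(4,2) = 6; x_3 ≥ 4 gives C(3,2) = 3. Together 10.
No two caps can be exceeded simultaneously, so the pair terms are all 0.
By inclusion–exclusion the count is 21 − 10 + 0 = 11.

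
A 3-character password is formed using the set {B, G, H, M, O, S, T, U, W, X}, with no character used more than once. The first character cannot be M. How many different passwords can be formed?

648

The first character has 10−1 = 9 choices (anything except M).
The remaining 2 characters are filled from the other 9 symbols without repetition: 9 × 8 = 72.
Total: 9 × 72 = 648.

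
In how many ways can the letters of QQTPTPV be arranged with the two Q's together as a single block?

180

Treat the 2 copies of Q as a single block. The multiset to arrange is then {QQ, P, P, T, T, V}, 6 items in all.
That gives (6)!/(2!·2!) = 180 arrangements.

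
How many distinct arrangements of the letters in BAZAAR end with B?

With the last slot taken by B, it remains to arrange the other 5 letters (AZAAR).
Those 5 letters have A appearing 3 times, giving (5)!/(3!) = 20.

20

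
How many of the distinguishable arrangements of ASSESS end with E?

With the last slot taken by E, it remains to arrange the other 5 letters (ASSSS).
Those 5 letters have S appearing 4 times, giving (5)!/(4!) = 5.

5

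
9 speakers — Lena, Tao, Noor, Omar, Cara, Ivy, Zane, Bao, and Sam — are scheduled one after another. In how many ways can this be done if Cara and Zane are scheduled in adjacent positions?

80640

Treat {Cara, Zane} as a single unit. There are 8 units to order, and the pair itself can be ordered 2 ways.
That gives 2 × 8! = 2 × 40320 = 80640.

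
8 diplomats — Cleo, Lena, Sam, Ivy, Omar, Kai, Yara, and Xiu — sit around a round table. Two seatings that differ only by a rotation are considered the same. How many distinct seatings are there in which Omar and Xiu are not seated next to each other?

3600

Without the restriction there are (7)! = 5040 seatings.
Those with Omar next to Xiu: fuse the pair into one unit and seat 7 units around a circle — 2·(6)! = 1440.
Subtracting, 5040 − 1440 = 3600.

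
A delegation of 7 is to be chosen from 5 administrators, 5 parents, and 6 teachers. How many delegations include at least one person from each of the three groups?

10660

With no constraint there are C(16,7) = 11440 possible selections.
Selections missing a whole group: no administrators → C(11,7) = 330; no parents → C(11,7) = 330; no teachers → C(10,7) = 120.
Add back selections omitting two groups (i.e. drawn from a single group): C(5,7) + C(5,7) + C(6,7) = 0.
By inclusion–exclusion: 11440 − 780 + 0 = 10660.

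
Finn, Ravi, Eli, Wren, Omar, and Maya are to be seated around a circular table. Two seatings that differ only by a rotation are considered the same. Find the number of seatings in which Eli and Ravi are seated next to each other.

48

Treat {Eli, Ravi} as one unit (2 internal orders) and seat the resulting 5 units around the table: (4)! circular arrangements.
So 2 × (4)! = 2 × 24 = 48.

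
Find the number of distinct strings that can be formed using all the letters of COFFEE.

COFFEE has 6 letters with E appearing twice and F appearing twice.
Dividing 6! = 720 by 2!·2! = 4 for the repeated letters gives 180.

180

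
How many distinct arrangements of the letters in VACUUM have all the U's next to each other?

120

Treat the 2 copies of U as a single block. The multiset to arrange is then {UU, A, C, M, V}, 5 items in all.
All 5 items are distinct, so there are (5)! = 120 arrangements.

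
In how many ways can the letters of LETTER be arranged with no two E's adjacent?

There are 6!/(2!·2!) = 180 arrangements of LETTER in total.
If the two E's are adjacent, glue them into one block, leaving 5 items to arrange: (5)!/(2!) = 60 ways.
Hence 180 − 60 = 120.

120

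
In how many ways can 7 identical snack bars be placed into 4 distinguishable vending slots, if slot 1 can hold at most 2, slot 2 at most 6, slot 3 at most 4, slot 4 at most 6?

Without the upper bounds there are C(10,3) = 120 ways to split 7 among 4 vending slots.
Subtract solutions that violate a single cap (substitute x_i' = x_i − (cap_i+1)): x_1 ≥ 3 gives C(7,3) = 35; x_2 ≥ 7 gives C(3,3) = 1; x_3 ≥ 5 gives C(5,3) = 10; x_4 ≥ 7 gives C(3,3) = 1. Together 47.
No two caps can be exceeded simultaneously, so the pair terms are all 0.
By inclusion–exclusion the count is 120 − 47 + 0 = 73.

73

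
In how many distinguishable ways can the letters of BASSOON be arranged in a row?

Letter multiplicities in BASSOON: A×1, B×1, N×1, O×2, S×2.
Dividing 7! = 5040 by 2!·2! = 4 for the repeated letters gives 1260.

1260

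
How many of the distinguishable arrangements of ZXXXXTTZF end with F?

420

Fix F in the last position and arrange the remaining 8 letters.
Those 8 letters have T appearing twice, X appearing 4 times, and Z appearing twice, giving (8)!/(4!·2!·2!) = 420.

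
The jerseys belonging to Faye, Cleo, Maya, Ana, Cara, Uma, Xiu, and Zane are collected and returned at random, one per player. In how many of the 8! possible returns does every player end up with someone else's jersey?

This is the derangement count D_8: permutations of 8 items with no fixed point.
By inclusion–exclusion this is Σ_{j=0}^{8} (−1)^j C(8,j)·(8−j)!.
Computing: 40320 − 40320 + 20160 − 6720 + 1680 − 336 + 56 − 8 + 1 = 14833.

14833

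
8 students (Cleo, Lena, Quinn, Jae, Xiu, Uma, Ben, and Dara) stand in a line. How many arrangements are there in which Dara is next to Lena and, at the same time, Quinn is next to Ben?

Treat {Dara,Lena} as one block (2 orders) and {Quinn,Ben} as another (2 orders).
That leaves 6 units to arrange: 2 × 2 × 6! = 4 × 720 = 2880.

2880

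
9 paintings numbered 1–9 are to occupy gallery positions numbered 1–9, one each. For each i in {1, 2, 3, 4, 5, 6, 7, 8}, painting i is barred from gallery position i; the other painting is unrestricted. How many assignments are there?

Let Aᵢ (for 1 ≤ i ≤ 8) be the placements that put painting i in its forbidden gallery position. Any j of these fix j positions, leaving (9−j)! ways to fill the rest, and there are C(8,j) ways to pick which j.
By inclusion–exclusion, the number of valid placements is Σ_{j=0}^{8} (−1)^j C(8,j)·(9−j)!.
Computing: 362880 − 322560 + 141120 − 40320 + 8400 − 1344 + 168 − 16 + 1 = 148329.

148329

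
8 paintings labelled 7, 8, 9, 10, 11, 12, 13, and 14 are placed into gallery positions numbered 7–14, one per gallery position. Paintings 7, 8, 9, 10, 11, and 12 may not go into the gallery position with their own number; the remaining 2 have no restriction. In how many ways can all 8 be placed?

18806

Let Aᵢ (for 7 ≤ i ≤ 12) be the placements that put painting i in its forbidden gallery position. Any j of these fix j positions, leaving (8−j)! ways to fill the rest, and there are C(6,j) ways to pick which j.
By inclusion–exclusion, the number of valid placements is Σ_{j=0}^{6} (−1)^j C(6,j)·(8−j)!.
Computing: 40320 − 30240 + 10800 − 2400 + 360 − 36 + 2 = 18806.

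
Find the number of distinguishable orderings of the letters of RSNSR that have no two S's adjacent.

There are 5!/(2!·2!) = 30 arrangements of RSNSR in total.
Arrangements with the S's together: treat SS as one letter, giving (4)!/(2!) = 12.
Hence 30 − 12 = 18.

18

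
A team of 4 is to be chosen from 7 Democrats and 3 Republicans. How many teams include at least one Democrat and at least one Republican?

Unrestricted: C(10,4) = 210 ways to pick any 4 of the 10.
Subtract selections that omit an entire group: no Democrats → C(3,4) = 0; no Republicans → C(7,4) = 35.
Both groups omitted at once is impossible, so 210 − 35 = 175.

175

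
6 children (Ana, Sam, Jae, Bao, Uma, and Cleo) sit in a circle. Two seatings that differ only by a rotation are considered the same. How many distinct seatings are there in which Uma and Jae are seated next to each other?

48

Glue Uma and Jae into a block (2 internal orders). Seating 5 units around a circle gives (4)! arrangements.
So 2 × (4)! = 2 × 24 = 48.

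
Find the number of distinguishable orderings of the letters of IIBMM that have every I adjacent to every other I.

Treat the 2 copies of I as a single block. The multiset to arrange is then {II, B, M, M}, 4 items in all.
That gives (4)!/(2!) = 12 arrangements.

12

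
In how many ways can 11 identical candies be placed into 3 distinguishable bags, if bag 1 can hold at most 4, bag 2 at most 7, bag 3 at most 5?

Ignoring the caps, the number of non-negative solutions to x_1+…+x_3 = 11 is C(13,2) = 78.
Subtract solutions that violate a single cap (substitute x_i' = x_i − (cap_i+1)): x_1 ≥ 5 gives C(8,2) = 28; x_2 ≥ 8 gives C(5,2) = 10; x_3 ≥ 6 gives C(7,2) = 21. Together 59.
Add back pairs where two caps are both exceeded: 0 + 1 + 0 = 1.
By inclusion–exclusion the count is 78 − 59 + 1 = 20.

20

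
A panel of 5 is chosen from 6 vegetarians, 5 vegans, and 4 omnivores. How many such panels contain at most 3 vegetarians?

Split by how many vegetarians are chosen (0 through 3).
Sum: C(6,0)·C(9,5) + C(6,1)·C(9,4) + C(6,2)·C(9,3) + C(6,3)·C(9,2) = 126 + 756 + 1260 + 720 = 2862.

2862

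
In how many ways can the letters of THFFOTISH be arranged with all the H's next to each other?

10080

Treat the 2 copies of H as a single block. The multiset to arrange is then {HH, F, F, I, O, S, T, T}, 8 items in all.
That gives (8)!/(2!·2!) = 10080 arrangements.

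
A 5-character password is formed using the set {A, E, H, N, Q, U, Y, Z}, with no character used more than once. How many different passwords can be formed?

This is a permutation of 5 out of 8: P(8,5) = 8!/3!.
8 × 7 × 6 × 5 × 4 = 6720.

6720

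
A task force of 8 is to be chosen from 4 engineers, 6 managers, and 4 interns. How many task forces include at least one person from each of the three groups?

2912

With no constraint there are C(14,8) = 3003 possible selections.
Selections missing a whole group: no engineers → C(10,8) = 45; no managers → C(8,8) = 1; no interns → C(10,8) = 45.
Add back selections omitting two groups (i.e. drawn from a single group): C(4,8) + C(6,8) + C(4,8) = 0.
By inclusion–exclusion: 3003 − 91 + 0 = 2912.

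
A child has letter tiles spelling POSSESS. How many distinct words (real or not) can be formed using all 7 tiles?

210

The 7 letters of POSSESS have repeats: S appearing 4 times.
So there are 7! / (4!) = 210 distinguishable arrangements.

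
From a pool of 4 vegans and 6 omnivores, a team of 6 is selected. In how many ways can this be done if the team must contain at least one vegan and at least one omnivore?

209

Unrestricted: C(10,6) = 210 ways to pick any 6 of the 10.
Selections missing a whole group: no vegans → C(6,6) = 1; no omnivores → C(4,6) = 0.
Both groups omitted at once is impossible, so 210 − 1 = 209.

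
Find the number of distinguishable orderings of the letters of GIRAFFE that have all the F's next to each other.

Treat the 2 copies of F as a single block. The multiset to arrange is then {FF, A, E, G, I, R}, 6 items in all.
All 6 items are distinct, so there are (6)! = 720 arrangements.

720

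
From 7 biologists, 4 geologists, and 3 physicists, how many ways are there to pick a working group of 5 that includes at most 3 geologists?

Split by how many geologists are chosen (0 through 3).
Sum: C(4,0)·C(10,5) + C(4,1)·C(10,4) + C(4,2)·C(10,3) + C(4,3)·C(10,2) = 252 + 840 + 720 + 180 = 1992.

1992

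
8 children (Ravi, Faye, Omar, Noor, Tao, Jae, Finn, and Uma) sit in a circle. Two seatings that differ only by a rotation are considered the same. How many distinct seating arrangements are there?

Around a circle, 8 distinct people have 8!/8 = (7)! = 5040 rotationally distinct seatings.

5040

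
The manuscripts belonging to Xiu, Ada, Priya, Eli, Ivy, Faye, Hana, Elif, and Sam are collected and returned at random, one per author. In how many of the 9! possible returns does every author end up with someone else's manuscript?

133496

Let Aᵢ be the assignments in which author i gets their own manuscript. We want the size of the complement of A₁∪…∪A_9.
By inclusion–exclusion this is Σ_{j=0}^{9} (−1)^j C(9,j)·(9−j)!.
Computing: 362880 − 362880 + 181440 − 60480 + 15120 − 3024 + 504 − 72 + 9 − 1 = 133496.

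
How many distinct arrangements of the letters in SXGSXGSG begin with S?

210

With the first slot taken by S, it remains to arrange the other 7 letters (XGSXGSG).
Those 7 letters have G appearing 3 times, S appearing twice, and X appearing twice, giving (7)!/(3!·2!·2!) = 210.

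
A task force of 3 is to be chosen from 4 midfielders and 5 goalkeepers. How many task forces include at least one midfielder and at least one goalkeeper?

70

Unrestricted: C(9,3) = 84 ways to pick any 3 of the 9.
Subtract selections that omit an entire group: no midfielders → C(5,3) = 10; no goalkeepers → C(4,3) = 4.
Both groups omitted at once is impossible, so 84 − 14 = 70.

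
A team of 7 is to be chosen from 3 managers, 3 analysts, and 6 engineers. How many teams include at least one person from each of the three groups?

720

With no constraint there are C(12,7) = 792 possible selections.
Subtract selections that omit an entire group: no managers → C(9,7) = 36; no analysts → C(9,7) = 36; no engineers → C(6,7) = 0.
Add back selections omitting two groups (i.e. drawn from a single group): C(3,7) + C(3,7) + C(6,7) = 0.
By inclusion–exclusion: 792 − 72 + 0 = 720.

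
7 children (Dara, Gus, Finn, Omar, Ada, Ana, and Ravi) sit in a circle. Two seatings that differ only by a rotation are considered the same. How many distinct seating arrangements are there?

Around a circle, 7 distinct people have 7!/7 = (6)! = 720 rotationally distinct seatings.

720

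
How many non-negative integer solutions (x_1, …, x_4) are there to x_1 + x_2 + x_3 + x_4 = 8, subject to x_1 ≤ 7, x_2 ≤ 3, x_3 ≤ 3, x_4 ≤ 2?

By stars and bars, unrestricted non-negative solutions to x_1+…+x_4 = 8 number C(8+3,3) = 165.
Subtract solutions that violate a single cap (substitute x_i' = x_i − (cap_i+1)): x_1 ≥ 8 gives C(3,3) = 1; x_2 ≥ 4 gives C(7,3) = 35; x_3 ≥ 4 gives C(7,3) = 35; x_4 ≥ 3 gives C(8,3) = 56. Together 127.
Add back pairs where two caps are both exceeded: 0 + 0 + 0 + 1 + 4 + 4 = 9.
By inclusion–exclusion the count is 165 − 127 + 9 = 47.

47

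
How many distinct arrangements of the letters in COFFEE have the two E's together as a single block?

Treat the 2 copies of E as a single block. The multiset to arrange is then {EE, C, F, F, O}, 5 items in all.
That gives (5)!/(2!) = 60 arrangements.

60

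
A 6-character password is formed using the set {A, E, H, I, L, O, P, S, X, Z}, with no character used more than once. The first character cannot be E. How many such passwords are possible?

The first character has 10−1 = 9 choices (anything except E).
The remaining 5 characters are filled from the other 9 symbols without repetition: 9 × 8 × 7 × 6 × 5 = 15120.
Total: 9 × 15120 = 136080.

136080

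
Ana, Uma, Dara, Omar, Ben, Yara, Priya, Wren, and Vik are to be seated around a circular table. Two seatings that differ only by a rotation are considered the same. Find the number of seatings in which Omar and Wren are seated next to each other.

Glue Omar and Wren into a block (2 internal orders). Seating 8 units around a circle gives (7)! arrangements.
So 2 × (7)! = 2 × 5040 = 10080.

10080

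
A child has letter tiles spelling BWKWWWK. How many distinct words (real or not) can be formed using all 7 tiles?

Letter multiplicities in BWKWWWK: B×1, K×2, W×4.
So there are 7! / (4!·2!) = 105 distinguishable arrangements.

105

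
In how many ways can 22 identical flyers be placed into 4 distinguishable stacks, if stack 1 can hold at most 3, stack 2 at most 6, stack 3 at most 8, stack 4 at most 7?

10

Ignoring the caps, the number of non-negative solutions to x_1+…+x_4 = 22 is C(25,3) = 2300.
Subtract solutions that violate a single cap (substitute x_i' = x_i − (cap_i+1)): x_1 ≥ 4 gives C(21,3) = 1330; x_2 ≥ 7 gives C(18,3) = 816; x_3 ≥ 9 gives C(16,3) = 560; x_4 ≥ 8 gives C(17,3) = 680. Together 3386.
Add back pairs where two caps are both exceeded: 364 + 220 + 286 + 84 + 120 + 56 = 1130.
Subtract triples: 10 + 20 + 4 + 0 = 34.
By inclusion–exclusion the count is 2300 − 3386 + 1130 − 34 = 10.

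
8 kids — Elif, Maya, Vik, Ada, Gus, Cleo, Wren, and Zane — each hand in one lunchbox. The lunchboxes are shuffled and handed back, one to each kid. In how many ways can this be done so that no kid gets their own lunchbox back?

14833

Count assignments avoiding every fixed point. For any j of the 8 kids fixed to their own lunchbox, the other 8−j can be arranged in (8−j)! ways.
By inclusion–exclusion this is Σ_{j=0}^{8} (−1)^j C(8,j)·(8−j)!.
Computing: 40320 − 40320 + 20160 − 6720 + 1680 − 336 + 56 − 8 + 1 = 14833.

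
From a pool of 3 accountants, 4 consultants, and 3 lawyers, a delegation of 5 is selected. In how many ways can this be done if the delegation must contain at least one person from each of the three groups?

Unrestricted: C(10,5) = 252 ways to pick any 5 of the 10.
Selections missing a whole group: no accountants → C(7,5) = 21; no consultants → C(6,5) = 6; no lawyers → C(7,5) = 21.
Add back selections omitting two groups (i.e. drawn from a single group): C(3,5) + C(4,5) + C(3,5) = 0.
By inclusion–exclusion: 252 − 48 + 0 = 204.

204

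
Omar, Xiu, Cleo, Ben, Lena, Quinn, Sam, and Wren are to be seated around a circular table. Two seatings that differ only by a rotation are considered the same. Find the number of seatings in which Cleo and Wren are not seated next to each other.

3600

All circular seatings of 8 people number (7)! = 5040.
Seatings with Cleo beside Wren: treat them as a block with 2 internal orders, giving 2 × (6)! = 1440.
Subtracting, 5040 − 1440 = 3600.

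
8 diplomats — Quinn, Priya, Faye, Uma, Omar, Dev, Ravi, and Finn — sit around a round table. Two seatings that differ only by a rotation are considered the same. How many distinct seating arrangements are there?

Around a circle, 8 distinct people have 8!/8 = (7)! = 5040 rotationally distinct seatings.

5040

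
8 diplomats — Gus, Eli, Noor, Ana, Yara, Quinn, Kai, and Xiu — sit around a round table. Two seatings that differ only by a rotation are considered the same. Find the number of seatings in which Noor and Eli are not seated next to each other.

3600

All circular seatings of 8 people number (7)! = 5040.
Seatings with Noor beside Eli: treat them as a block with 2 internal orders, giving 2 × (6)! = 1440.
Subtracting, 5040 − 1440 = 3600.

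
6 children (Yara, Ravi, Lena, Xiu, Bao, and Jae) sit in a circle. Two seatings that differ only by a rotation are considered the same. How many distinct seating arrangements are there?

120

Fix one person's seat to break rotational symmetry; the remaining 5 people can be arranged in (5)! = 120 ways.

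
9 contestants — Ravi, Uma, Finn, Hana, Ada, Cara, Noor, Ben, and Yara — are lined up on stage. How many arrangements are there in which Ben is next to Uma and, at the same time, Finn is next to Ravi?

20160

Treat {Ben,Uma} as one block (2 orders) and {Finn,Ravi} as another (2 orders).
That leaves 7 units to arrange: 2 × 2 × 7! = 4 × 5040 = 20160.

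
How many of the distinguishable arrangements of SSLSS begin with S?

Fix S in the first position and arrange the remaining 4 letters.
Those 4 letters have S appearing 3 times, giving (4)!/(3!) = 4.

4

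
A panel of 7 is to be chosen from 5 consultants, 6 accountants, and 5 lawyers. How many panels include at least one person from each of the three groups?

With no constraint there are C(16,7) = 11440 possible selections.
Subtract selections that omit an entire group: no consultants → C(11,7) = 330; no accountants → C(10,7) = 120; no lawyers → C(11,7) = 330.
Add back selections omitting two groups (i.e. drawn from a single group): C(5,7) + C(6,7) + C(5,7) = 0.
By inclusion–exclusion: 11440 − 780 + 0 = 10660.

10660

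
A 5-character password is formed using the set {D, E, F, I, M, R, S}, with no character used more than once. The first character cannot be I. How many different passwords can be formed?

2160

The first character has 7−1 = 6 choices (anything except I).
The remaining 4 characters are filled from the other 6 symbols without repetition: 6 × 5 × 4 × 3 = 360.
Total: 6 × 360 = 2160.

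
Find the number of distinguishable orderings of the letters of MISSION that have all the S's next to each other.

360

Treat the 2 copies of S as a single block. The multiset to arrange is then {SS, I, I, M, N, O}, 6 items in all.
That gives (6)!/(2!) = 360 arrangements.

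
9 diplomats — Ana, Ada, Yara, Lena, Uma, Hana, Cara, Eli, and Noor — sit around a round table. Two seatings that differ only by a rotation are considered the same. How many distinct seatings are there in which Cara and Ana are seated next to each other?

Treat {Cara, Ana} as one unit (2 internal orders) and seat the resulting 8 units around the table: (7)! circular arrangements.
So 2 × (7)! = 2 × 5040 = 10080.

10080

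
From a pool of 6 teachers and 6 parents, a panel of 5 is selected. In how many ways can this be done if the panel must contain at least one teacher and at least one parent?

780

Total 5-person selections from all 12: C(12,5) = 792.
Selections missing a whole group: no teachers → C(6,5) = 6; no parents → C(6,5) = 6.
Both groups omitted at once is impossible, so 792 − 12 = 780.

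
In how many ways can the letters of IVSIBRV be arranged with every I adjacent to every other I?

Treat the 2 copies of I as a single block. The multiset to arrange is then {II, B, R, S, V, V}, 6 items in all.
That gives (6)!/(2!) = 360 arrangements.

360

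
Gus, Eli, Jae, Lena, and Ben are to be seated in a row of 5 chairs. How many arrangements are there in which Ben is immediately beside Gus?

48

Treat {Ben, Gus} as a single unit. There are 4 units to order, and the pair itself can be ordered 2 ways.
That gives 2 × 4! = 2 × 24 = 48.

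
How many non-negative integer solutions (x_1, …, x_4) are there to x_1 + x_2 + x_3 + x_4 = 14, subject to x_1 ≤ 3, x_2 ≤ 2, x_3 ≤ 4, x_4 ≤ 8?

Without the upper bounds there are C(17,3) = 680 ways to split 14 among 4 variables.
Subtract solutions that violate a single cap (substitute x_i' = x_i − (cap_i+1)): x_1 ≥ 4 gives C(13,3) = 286; x_2 ≥ 3 gives C(14,3) = 364; x_3 ≥ 5 gives C(12,3) = 220; x_4 ≥ 9 gives C(8,3) = 56. Together 926.
Add back pairs where two caps are both exceeded: 120 + 56 + 4 + 84 + 10 + 1 = 275.
Subtract triples: 10 + 0 + 0 + 0 = 10.
By inclusion–exclusion the count is 680 − 926 + 275 − 10 = 19.

19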